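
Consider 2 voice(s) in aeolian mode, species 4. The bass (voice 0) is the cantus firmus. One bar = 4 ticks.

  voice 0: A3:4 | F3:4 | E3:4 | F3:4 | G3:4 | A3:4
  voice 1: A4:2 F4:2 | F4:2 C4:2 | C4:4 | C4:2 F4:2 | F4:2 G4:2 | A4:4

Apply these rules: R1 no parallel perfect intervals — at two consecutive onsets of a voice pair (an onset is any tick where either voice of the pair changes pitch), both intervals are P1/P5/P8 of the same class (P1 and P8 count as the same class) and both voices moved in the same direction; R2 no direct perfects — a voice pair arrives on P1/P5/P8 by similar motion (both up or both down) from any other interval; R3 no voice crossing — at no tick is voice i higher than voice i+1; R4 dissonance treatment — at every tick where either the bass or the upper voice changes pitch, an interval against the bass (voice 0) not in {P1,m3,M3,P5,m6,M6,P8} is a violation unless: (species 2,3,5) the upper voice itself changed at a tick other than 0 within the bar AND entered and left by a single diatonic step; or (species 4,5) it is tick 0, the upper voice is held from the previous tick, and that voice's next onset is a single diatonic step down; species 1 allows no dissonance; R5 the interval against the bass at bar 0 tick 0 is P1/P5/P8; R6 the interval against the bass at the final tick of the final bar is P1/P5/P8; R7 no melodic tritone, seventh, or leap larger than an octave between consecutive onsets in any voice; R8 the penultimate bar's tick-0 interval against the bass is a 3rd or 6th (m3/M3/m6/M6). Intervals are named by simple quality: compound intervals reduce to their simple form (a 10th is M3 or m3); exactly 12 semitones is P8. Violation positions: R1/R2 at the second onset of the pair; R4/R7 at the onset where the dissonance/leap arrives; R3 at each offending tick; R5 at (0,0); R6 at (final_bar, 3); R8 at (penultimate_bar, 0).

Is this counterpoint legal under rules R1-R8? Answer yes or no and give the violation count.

No (3 violations)

bar 0: v0=A3 v1=A4 (P8)
bar 1: v0=F3 v1=F4 (P8)
bar 2: v0=E3 v1=C4 (m6)
bar 3: v0=F3 v1=C4 (P5)
bar 4: v0=G3 v1=F4 (m7)
bar 5: v0=A3 v1=A4 (P8)
  R4 @ bar4.0: G3/F4 m7 untreated
  R8 @ bar4.0: penult m7 not 3rd/6th
  R1 @ bar5.0: G3/G4 P8 -> A3/A4 P8 similar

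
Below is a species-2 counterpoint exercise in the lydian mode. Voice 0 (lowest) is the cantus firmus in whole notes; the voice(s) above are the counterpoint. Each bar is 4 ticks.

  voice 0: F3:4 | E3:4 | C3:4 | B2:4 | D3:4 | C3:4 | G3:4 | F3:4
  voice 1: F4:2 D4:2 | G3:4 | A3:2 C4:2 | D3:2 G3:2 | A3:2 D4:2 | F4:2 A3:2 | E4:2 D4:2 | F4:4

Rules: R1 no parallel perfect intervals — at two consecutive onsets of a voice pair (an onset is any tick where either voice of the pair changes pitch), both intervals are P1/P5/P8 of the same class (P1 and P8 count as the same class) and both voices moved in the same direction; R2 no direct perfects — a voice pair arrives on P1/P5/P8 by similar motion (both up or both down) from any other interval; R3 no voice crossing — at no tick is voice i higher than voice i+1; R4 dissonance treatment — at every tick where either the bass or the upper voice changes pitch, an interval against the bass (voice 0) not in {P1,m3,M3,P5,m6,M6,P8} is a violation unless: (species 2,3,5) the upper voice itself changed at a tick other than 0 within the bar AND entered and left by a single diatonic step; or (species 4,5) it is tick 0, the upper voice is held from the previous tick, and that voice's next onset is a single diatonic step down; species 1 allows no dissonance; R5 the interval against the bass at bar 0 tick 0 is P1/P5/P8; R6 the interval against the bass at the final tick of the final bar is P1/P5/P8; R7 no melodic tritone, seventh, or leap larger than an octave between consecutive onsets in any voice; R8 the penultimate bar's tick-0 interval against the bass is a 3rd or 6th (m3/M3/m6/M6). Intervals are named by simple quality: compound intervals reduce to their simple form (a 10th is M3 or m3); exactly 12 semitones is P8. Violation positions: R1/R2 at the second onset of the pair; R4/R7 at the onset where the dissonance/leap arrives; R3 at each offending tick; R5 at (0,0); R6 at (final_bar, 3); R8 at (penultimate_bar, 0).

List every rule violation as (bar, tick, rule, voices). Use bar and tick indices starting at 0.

bar 0: v0=F3 v1=F4 downbeat P8
bar 1: v0=E3 v1=G3 downbeat m3
bar 2: v0=C3 v1=A3 downbeat M6
bar 3: v0=B2 v1=D3 downbeat m3
bar 4: v0=D3 v1=A3 downbeat P5
bar 5: v0=C3 v1=F4 downbeat P4
bar 6: v0=G3 v1=E4 downbeat M6
bar 7: v0=F3 v1=F4 downbeat P8
  -> R7 @ bar 3 tick 0 v(1,): C4->D3 leap 10st
  -> R2 @ bar 4 tick 0 v(0, 1): B2/G3 m6 -> D3/A3 P5 similar
  -> R4 @ bar 5 tick 0 v(0, 1): C3/F4 P4 untreated

(3, 0, R7, (1,))
(4, 0, R2, (0, 1))
(5, 0, R4, (0, 1))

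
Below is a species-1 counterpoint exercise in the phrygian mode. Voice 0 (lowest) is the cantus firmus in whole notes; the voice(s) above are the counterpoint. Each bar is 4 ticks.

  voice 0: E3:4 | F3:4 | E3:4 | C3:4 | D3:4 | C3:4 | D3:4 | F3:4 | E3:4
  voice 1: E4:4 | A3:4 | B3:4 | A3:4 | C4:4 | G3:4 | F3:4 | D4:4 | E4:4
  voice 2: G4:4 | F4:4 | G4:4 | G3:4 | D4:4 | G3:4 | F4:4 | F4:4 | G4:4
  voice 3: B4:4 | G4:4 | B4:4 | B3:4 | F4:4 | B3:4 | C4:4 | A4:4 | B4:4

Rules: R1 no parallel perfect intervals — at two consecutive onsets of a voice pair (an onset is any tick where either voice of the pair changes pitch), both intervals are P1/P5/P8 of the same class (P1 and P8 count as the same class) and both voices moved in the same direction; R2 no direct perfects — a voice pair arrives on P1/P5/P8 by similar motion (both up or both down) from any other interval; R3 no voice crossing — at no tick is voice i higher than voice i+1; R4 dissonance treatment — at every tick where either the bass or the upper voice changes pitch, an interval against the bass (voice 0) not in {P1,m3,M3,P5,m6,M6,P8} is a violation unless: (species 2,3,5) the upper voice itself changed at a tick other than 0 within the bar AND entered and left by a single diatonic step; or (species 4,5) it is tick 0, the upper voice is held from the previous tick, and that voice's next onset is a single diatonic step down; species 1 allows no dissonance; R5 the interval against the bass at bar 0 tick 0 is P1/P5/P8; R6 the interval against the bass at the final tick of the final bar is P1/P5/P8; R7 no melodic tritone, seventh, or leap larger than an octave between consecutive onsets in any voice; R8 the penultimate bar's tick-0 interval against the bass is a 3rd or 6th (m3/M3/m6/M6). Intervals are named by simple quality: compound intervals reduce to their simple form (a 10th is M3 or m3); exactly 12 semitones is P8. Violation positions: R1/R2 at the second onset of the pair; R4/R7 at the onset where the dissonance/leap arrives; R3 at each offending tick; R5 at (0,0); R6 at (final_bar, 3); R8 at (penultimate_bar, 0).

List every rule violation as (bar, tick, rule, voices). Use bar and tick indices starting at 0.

bar 0: v0=E3 v1=E4 v2=G4 v3=B4 downbeat P5
bar 1: v0=F3 v1=A3 v2=F4 v3=G4 downbeat M2
bar 2: v0=E3 v1=B3 v2=G4 v3=B4 downbeat P5
bar 3: v0=C3 v1=A3 v2=G3 v3=B3 downbeat M7
bar 4: v0=D3 v1=C4 v2=D4 v3=F4 downbeat m3
bar 5: v0=C3 v1=G3 v2=G3 v3=B3 downbeat M7
bar 6: v0=D3 v1=F3 v2=F4 v3=C4 downbeat m7
bar 7: v0=F3 v1=D4 v2=F4 v3=A4 downbeat M3
bar 8: v0=E3 v1=E4 v2=G4 v3=B4 downbeat P5
  -> R5 @ bar 0 tick 0 v(0, 2): opens on m3
  -> R4 @ bar 1 tick 0 v(0, 3): F3/G4 M2 untreated
  -> R2 @ bar 2 tick 0 v(1, 3): A3/G4 m7 -> B3/B4 P8 similar
  -> R2 @ bar 3 tick 0 v(0, 2): E3/G4 m3 -> C3/G3 P5 similar
  -> R3 @ bar 3 tick 0 v(1, 2): A3 above G3
  -> R4 @ bar 3 tick 0 v(0, 3): C3/B3 M7 untreated
  -> R3 @ bar 3 tick 1 v(1, 2): A3 above G3
  -> R3 @ bar 3 tick 2 v(1, 2): A3 above G3
  -> R3 @ bar 3 tick 3 v(1, 2): A3 above G3
  -> R2 @ bar 4 tick 0 v(0, 2): C3/G3 P5 -> D3/D4 P8 similar
  -> R4 @ bar 4 tick 0 v(0, 1): D3/C4 m7 untreated
  -> R7 @ bar 4 tick 0 v(3,): B3->F4 leap 6st
  -> R2 @ bar 5 tick 0 v(0, 1): D3/C4 m7 -> C3/G3 P5 similar
  -> R2 @ bar 5 tick 0 v(0, 2): D3/D4 P8 -> C3/G3 P5 similar
  -> R2 @ bar 5 tick 0 v(1, 2): C4/D4 M2 -> G3/G3 P1 similar
  -> R4 @ bar 5 tick 0 v(0, 3): C3/B3 M7 untreated
  -> R7 @ bar 5 tick 0 v(3,): F4->B3 leap 6st
  -> R3 @ bar 6 tick 0 v(2, 3): F4 above C4
  -> R4 @ bar 6 tick 0 v(0, 3): D3/C4 m7 untreated
  -> R7 @ bar 6 tick 0 v(2,): G3->F4 leap 10st
  -> R3 @ bar 6 tick 1 v(2, 3): F4 above C4
  -> R3 @ bar 6 tick 2 v(2, 3): F4 above C4
  -> R3 @ bar 6 tick 3 v(2, 3): F4 above C4
  -> R1 @ bar 7 tick 0 v(1, 3): F3/C4 P5 -> D4/A4 P5 similar
  -> R8 @ bar 7 tick 0 v(0, 2): penult P8 not 3rd/6th
  -> R1 @ bar 8 tick 0 v(1, 3): D4/A4 P5 -> E4/B4 P5 similar
  -> R6 @ bar 8 tick 3 v(0, 2): closes on m3

(0, 0, R5, (0, 2))
(1, 0, R4, (0, 3))
(2, 0, R2, (1, 3))
(3, 0, R2, (0, 2))
(3, 0, R3, (1, 2))
(3, 0, R4, (0, 3))
(3, 1, R3, (1, 2))
(3, 2, R3, (1, 2))
(3, 3, R3, (1, 2))
(4, 0, R2, (0, 2))
(4, 0, R4, (0, 1))
(4, 0, R7, (3,))
(5, 0, R2, (0, 1))
(5, 0, R2, (0, 2))
(5, 0, R2, (1, 2))
(5, 0, R4, (0, 3))
(5, 0, R7, (3,))
(6, 0, R3, (2, 3))
(6, 0, R4, (0, 3))
(6, 0, R7, (2,))
(6, 1, R3, (2, 3))
(6, 2, R3, (2, 3))
(6, 3, R3, (2, 3))
(7, 0, R1, (1, 3))
(7, 0, R8, (0, 2))
(8, 0, R1, (1, 3))
(8, 3, R6, (0, 2))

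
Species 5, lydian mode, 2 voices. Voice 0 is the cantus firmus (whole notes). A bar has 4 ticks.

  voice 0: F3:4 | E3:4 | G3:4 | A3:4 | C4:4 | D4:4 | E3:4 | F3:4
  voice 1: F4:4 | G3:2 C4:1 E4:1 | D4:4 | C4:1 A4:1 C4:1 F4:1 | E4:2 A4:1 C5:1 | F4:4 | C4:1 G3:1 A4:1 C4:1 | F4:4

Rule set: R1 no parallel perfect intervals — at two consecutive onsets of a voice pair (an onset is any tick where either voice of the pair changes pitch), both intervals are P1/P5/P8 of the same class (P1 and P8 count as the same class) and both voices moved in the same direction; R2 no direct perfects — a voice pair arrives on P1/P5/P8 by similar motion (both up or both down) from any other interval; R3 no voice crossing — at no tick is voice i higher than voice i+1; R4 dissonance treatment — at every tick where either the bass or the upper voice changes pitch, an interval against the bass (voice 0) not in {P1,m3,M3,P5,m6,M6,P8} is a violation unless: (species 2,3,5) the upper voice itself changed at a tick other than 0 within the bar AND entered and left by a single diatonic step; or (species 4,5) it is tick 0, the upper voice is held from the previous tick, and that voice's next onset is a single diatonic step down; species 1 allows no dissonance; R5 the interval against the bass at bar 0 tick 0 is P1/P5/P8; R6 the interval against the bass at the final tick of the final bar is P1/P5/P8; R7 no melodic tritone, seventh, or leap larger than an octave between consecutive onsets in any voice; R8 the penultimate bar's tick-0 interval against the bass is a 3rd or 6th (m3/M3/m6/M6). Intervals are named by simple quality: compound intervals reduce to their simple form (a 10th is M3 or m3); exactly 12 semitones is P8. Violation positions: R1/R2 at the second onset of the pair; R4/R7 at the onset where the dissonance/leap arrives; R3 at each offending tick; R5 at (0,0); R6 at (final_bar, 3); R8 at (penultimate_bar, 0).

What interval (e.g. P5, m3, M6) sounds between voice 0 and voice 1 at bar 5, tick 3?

voice 0=D4 voice 1=F4 -> m3

m3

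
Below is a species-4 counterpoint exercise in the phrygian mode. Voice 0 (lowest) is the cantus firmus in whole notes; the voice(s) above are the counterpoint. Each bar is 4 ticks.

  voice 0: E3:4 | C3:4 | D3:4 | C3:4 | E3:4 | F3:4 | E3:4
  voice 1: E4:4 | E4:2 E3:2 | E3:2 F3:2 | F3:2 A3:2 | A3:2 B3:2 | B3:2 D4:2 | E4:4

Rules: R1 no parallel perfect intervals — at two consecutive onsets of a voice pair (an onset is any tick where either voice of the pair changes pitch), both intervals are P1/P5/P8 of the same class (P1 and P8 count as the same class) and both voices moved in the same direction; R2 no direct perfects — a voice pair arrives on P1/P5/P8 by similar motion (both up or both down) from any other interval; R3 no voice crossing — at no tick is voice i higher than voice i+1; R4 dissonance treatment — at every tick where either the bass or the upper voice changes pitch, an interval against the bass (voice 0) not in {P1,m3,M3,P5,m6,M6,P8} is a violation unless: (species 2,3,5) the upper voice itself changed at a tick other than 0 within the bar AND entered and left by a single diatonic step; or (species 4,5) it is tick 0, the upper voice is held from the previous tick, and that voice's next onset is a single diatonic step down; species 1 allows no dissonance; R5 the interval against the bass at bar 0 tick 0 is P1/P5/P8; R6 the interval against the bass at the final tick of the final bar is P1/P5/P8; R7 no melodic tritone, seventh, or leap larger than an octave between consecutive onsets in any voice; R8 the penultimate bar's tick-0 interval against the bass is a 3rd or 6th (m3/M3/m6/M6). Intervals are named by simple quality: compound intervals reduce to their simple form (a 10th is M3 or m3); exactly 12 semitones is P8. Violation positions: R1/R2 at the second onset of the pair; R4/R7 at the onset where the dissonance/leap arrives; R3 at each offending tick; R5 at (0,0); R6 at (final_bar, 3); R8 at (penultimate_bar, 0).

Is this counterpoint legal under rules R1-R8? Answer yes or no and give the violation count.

bar 0: v0=E3 v1=E4 (P8)
bar 1: v0=C3 v1=E4 (M3)
bar 2: v0=D3 v1=E3 (M2)
bar 3: v0=C3 v1=F3 (P4)
bar 4: v0=E3 v1=A3 (P4)
bar 5: v0=F3 v1=B3 (TT)
bar 6: v0=E3 v1=E4 (P8)
  R4 @ bar2.0: D3/E3 M2 untreated
  R4 @ bar3.0: C3/F3 P4 untreated
  R4 @ bar4.0: E3/A3 P4 untreated
  R4 @ bar5.0: F3/B3 TT untreated
  R8 @ bar5.0: penult TT not 3rd/6th

No (5 violations)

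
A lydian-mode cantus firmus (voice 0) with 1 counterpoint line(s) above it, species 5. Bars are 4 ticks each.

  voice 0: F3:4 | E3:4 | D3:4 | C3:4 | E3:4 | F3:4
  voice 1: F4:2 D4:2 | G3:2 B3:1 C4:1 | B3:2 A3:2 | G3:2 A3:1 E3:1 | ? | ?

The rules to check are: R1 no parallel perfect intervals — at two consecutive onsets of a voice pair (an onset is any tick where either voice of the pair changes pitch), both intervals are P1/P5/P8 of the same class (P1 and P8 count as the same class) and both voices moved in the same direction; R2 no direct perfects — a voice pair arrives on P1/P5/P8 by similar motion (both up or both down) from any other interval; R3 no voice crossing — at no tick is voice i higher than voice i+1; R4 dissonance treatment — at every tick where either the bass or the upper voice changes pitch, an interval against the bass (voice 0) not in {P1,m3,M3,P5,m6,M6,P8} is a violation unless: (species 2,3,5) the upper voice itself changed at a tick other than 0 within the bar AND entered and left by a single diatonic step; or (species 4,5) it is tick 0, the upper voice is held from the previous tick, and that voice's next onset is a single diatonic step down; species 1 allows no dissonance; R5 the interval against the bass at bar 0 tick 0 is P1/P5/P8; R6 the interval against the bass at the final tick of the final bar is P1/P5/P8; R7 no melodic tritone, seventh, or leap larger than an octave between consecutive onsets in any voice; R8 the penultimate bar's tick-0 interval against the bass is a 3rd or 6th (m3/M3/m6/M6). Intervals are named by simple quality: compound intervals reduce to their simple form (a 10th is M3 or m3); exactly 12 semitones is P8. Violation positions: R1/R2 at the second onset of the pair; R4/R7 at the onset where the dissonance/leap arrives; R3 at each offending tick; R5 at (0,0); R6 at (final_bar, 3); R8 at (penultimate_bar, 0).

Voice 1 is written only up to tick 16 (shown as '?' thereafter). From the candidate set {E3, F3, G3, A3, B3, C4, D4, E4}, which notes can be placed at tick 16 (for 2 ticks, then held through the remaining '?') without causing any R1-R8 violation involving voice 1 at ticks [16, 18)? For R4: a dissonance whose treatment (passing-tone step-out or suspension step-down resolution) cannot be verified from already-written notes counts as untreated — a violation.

E3: violates R8
F3: violates R4,R8
G3: legal
A3: violates R4,R8
B3: violates R2,R8
C4: legal
D4: violates R4,R7,R8
E4: violates R2,R8

{C4, G3}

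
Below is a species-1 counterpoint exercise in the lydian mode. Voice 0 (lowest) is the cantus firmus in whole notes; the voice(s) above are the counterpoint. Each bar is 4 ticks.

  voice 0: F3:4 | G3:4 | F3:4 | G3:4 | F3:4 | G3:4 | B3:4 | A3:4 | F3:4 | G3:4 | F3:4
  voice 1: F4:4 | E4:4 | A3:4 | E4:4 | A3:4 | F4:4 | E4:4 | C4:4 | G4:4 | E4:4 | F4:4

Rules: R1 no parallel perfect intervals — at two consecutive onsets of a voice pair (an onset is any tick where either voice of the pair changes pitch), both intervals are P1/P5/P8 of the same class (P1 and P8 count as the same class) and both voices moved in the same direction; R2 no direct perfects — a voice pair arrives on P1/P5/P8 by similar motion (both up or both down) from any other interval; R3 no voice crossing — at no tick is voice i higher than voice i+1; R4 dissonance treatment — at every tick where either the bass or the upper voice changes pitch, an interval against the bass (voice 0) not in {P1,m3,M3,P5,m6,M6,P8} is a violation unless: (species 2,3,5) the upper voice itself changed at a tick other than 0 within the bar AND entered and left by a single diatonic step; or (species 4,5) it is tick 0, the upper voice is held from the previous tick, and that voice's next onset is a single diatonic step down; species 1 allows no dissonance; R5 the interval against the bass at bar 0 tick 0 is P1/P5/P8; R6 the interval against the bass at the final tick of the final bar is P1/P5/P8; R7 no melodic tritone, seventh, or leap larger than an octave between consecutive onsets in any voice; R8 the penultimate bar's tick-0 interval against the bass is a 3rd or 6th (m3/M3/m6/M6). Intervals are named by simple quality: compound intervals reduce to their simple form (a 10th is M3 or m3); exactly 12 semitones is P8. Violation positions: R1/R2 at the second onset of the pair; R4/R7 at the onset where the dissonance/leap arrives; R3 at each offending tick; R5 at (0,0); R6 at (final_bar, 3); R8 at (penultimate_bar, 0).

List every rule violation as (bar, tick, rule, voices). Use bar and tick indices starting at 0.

bar 0: v0=F3 v1=F4 downbeat P8
bar 1: v0=G3 v1=E4 downbeat M6
bar 2: v0=F3 v1=A3 downbeat M3
bar 3: v0=G3 v1=E4 downbeat M6
bar 4: v0=F3 v1=A3 downbeat M3
bar 5: v0=G3 v1=F4 downbeat m7
bar 6: v0=B3 v1=E4 downbeat P4
bar 7: v0=A3 v1=C4 downbeat m3
bar 8: v0=F3 v1=G4 downbeat M2
bar 9: v0=G3 v1=E4 downbeat M6
bar 10: v0=F3 v1=F4 downbeat P8
  -> R4 @ bar 5 tick 0 v(0, 1): G3/F4 m7 untreated
  -> R4 @ bar 6 tick 0 v(0, 1): B3/E4 P4 untreated
  -> R4 @ bar 8 tick 0 v(0, 1): F3/G4 M2 untreated

(5, 0, R4, (0, 1))
(6, 0, R4, (0, 1))
(8, 0, R4, (0, 1))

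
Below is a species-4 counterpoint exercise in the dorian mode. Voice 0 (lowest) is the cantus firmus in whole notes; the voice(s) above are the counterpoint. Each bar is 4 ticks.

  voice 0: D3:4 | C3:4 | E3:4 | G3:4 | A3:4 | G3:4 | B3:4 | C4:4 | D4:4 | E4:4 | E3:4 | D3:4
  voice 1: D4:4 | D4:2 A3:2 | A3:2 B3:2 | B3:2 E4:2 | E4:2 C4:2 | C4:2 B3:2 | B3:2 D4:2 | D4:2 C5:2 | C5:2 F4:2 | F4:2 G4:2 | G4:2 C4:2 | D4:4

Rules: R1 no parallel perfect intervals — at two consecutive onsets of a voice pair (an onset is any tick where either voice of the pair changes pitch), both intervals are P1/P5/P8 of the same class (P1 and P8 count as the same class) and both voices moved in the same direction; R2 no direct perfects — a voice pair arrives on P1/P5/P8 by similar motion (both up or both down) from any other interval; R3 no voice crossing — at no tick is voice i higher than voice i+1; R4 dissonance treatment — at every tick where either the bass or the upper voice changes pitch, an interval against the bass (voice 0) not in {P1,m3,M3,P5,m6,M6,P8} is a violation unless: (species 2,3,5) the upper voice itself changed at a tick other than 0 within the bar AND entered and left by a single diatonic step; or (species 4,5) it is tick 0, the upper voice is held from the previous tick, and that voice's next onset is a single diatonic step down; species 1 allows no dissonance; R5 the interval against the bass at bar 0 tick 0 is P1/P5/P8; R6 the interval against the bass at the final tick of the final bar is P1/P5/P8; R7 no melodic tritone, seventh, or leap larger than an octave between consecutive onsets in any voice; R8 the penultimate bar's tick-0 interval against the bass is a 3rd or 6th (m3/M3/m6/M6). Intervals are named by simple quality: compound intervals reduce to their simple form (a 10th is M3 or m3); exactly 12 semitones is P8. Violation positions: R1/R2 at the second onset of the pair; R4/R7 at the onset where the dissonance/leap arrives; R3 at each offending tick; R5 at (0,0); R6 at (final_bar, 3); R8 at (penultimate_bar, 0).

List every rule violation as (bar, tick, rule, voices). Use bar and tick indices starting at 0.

bar 0: v0=D3 v1=D4 downbeat P8
bar 1: v0=C3 v1=D4 downbeat M2
bar 2: v0=E3 v1=A3 downbeat P4
bar 3: v0=G3 v1=B3 downbeat M3
bar 4: v0=A3 v1=E4 downbeat P5
bar 5: v0=G3 v1=C4 downbeat P4
bar 6: v0=B3 v1=B3 downbeat P1
bar 7: v0=C4 v1=D4 downbeat M2
bar 8: v0=D4 v1=C5 downbeat m7
bar 9: v0=E4 v1=F4 downbeat m2
bar 10: v0=E3 v1=G4 downbeat m3
bar 11: v0=D3 v1=D4 downbeat P8
  -> R4 @ bar 1 tick 0 v(0, 1): C3/D4 M2 untreated
  -> R4 @ bar 2 tick 0 v(0, 1): E3/A3 P4 untreated
  -> R4 @ bar 7 tick 0 v(0, 1): C4/D4 M2 untreated
  -> R7 @ bar 7 tick 2 v(1,): D4->C5 leap 10st
  -> R4 @ bar 8 tick 0 v(0, 1): D4/C5 m7 untreated
  -> R4 @ bar 9 tick 0 v(0, 1): E4/F4 m2 untreated

(1, 0, R4, (0, 1))
(2, 0, R4, (0, 1))
(7, 0, R4, (0, 1))
(7, 2, R7, (1,))
(8, 0, R4, (0, 1))
(9, 0, R4, (0, 1))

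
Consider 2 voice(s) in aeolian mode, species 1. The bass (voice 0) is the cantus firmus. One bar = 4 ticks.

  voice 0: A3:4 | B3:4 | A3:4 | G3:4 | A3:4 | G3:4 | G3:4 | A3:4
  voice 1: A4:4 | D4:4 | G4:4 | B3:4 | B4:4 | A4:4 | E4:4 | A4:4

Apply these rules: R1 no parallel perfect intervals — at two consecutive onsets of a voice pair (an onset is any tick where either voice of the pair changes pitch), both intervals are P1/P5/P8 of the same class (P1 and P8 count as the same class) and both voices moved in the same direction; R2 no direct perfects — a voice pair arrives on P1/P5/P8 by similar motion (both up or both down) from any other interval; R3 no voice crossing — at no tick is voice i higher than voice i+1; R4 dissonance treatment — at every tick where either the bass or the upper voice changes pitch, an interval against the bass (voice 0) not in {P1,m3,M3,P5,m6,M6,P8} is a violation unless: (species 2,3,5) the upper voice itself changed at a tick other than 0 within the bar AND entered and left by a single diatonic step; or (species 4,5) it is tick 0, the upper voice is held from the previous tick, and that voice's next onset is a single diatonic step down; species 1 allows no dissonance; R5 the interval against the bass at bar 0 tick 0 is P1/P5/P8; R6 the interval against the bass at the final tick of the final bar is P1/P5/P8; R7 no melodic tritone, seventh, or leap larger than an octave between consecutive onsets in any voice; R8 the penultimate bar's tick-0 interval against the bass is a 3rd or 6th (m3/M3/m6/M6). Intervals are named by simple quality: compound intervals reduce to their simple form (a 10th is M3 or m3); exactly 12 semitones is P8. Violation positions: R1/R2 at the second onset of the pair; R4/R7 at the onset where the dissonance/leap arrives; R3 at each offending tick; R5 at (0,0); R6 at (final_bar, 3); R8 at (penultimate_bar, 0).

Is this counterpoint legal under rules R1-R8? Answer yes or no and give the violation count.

No (4 violations)

bar 0: v0=A3 v1=A4 (P8)
bar 1: v0=B3 v1=D4 (m3)
bar 2: v0=A3 v1=G4 (m7)
bar 3: v0=G3 v1=B3 (M3)
bar 4: v0=A3 v1=B4 (M2)
bar 5: v0=G3 v1=A4 (M2)
bar 6: v0=G3 v1=E4 (M6)
bar 7: v0=A3 v1=A4 (P8)
  R4 @ bar2.0: A3/G4 m7 untreated
  R4 @ bar4.0: A3/B4 M2 untreated
  R4 @ bar5.0: G3/A4 M2 untreated
  R2 @ bar7.0: G3/E4 M6 -> A3/A4 P8 similar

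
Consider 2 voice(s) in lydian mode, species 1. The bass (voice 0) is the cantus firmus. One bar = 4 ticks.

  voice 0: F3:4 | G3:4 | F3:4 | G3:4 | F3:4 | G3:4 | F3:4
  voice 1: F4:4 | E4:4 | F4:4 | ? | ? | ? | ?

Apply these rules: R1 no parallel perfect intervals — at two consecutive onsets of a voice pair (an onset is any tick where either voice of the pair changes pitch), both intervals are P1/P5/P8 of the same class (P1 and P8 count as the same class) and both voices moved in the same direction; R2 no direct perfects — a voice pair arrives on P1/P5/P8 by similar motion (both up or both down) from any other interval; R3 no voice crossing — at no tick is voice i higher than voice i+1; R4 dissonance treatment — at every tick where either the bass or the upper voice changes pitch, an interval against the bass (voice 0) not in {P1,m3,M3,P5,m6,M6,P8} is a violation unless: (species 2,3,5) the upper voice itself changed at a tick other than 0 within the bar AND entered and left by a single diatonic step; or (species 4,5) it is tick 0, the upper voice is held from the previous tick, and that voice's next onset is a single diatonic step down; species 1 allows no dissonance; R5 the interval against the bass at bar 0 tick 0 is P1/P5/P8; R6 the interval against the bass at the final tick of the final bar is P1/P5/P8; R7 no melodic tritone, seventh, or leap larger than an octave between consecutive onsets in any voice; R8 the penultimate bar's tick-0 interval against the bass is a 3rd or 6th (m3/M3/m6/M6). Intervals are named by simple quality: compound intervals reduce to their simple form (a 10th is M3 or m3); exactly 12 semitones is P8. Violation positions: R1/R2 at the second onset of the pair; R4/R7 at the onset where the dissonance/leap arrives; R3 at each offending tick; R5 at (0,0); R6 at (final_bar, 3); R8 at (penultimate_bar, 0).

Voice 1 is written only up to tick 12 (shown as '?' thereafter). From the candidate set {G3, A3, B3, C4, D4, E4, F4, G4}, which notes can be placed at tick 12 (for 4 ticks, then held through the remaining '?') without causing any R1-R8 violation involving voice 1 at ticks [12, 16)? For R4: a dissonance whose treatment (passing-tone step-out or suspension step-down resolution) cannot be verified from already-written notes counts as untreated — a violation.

{D4, E4}

G3: violates R7
A3: violates R4
B3: violates R7
C4: violates R4
D4: legal
E4: legal
F4: violates R4
G4: violates R1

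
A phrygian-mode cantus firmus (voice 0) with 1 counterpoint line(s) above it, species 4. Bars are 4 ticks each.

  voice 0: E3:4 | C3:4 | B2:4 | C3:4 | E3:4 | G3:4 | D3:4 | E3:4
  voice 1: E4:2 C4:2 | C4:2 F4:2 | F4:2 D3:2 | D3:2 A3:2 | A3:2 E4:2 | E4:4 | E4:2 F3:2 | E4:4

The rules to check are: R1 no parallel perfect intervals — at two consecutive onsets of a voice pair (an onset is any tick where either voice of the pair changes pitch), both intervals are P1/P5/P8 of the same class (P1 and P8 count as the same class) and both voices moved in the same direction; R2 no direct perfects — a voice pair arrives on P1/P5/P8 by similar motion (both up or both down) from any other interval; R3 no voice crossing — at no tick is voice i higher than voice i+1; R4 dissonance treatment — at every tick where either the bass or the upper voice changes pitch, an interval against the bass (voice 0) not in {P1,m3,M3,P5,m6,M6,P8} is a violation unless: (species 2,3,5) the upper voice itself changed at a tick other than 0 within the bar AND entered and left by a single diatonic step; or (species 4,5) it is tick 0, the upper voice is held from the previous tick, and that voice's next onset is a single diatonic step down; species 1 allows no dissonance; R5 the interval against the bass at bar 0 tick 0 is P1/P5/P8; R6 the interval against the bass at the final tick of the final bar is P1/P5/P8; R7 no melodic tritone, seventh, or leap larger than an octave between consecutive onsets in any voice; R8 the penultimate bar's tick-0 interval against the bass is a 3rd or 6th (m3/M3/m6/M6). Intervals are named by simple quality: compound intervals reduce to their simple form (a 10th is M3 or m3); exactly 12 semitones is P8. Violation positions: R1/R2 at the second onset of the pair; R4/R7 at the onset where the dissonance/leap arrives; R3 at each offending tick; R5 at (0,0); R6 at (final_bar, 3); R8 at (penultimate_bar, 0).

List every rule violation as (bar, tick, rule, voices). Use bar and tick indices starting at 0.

bar 0: v0=E3 v1=E4 downbeat P8
bar 1: v0=C3 v1=C4 downbeat P8
bar 2: v0=B2 v1=F4 downbeat TT
bar 3: v0=C3 v1=D3 downbeat M2
bar 4: v0=E3 v1=A3 downbeat P4
bar 5: v0=G3 v1=E4 downbeat M6
bar 6: v0=D3 v1=E4 downbeat M2
bar 7: v0=E3 v1=E4 downbeat P8
  -> R4 @ bar 1 tick 2 v(0, 1): C3/F4 P4 untreated
  -> R4 @ bar 2 tick 0 v(0, 1): B2/F4 TT untreated
  -> R7 @ bar 2 tick 2 v(1,): F4->D3 leap 15st
  -> R4 @ bar 3 tick 0 v(0, 1): C3/D3 M2 untreated
  -> R4 @ bar 4 tick 0 v(0, 1): E3/A3 P4 untreated
  -> R4 @ bar 6 tick 0 v(0, 1): D3/E4 M2 untreated
  -> R8 @ bar 6 tick 0 v(0, 1): penult M2 not 3rd/6th
  -> R7 @ bar 6 tick 2 v(1,): E4->F3 leap 11st
  -> R2 @ bar 7 tick 0 v(0, 1): D3/F3 m3 -> E3/E4 P8 similar
  -> R7 @ bar 7 tick 0 v(1,): F3->E4 leap 11st

(1, 2, R4, (0, 1))
(2, 0, R4, (0, 1))
(2, 2, R7, (1,))
(3, 0, R4, (0, 1))
(4, 0, R4, (0, 1))
(6, 0, R4, (0, 1))
(6, 0, R8, (0, 1))
(6, 2, R7, (1,))
(7, 0, R2, (0, 1))
(7, 0, R7, (1,))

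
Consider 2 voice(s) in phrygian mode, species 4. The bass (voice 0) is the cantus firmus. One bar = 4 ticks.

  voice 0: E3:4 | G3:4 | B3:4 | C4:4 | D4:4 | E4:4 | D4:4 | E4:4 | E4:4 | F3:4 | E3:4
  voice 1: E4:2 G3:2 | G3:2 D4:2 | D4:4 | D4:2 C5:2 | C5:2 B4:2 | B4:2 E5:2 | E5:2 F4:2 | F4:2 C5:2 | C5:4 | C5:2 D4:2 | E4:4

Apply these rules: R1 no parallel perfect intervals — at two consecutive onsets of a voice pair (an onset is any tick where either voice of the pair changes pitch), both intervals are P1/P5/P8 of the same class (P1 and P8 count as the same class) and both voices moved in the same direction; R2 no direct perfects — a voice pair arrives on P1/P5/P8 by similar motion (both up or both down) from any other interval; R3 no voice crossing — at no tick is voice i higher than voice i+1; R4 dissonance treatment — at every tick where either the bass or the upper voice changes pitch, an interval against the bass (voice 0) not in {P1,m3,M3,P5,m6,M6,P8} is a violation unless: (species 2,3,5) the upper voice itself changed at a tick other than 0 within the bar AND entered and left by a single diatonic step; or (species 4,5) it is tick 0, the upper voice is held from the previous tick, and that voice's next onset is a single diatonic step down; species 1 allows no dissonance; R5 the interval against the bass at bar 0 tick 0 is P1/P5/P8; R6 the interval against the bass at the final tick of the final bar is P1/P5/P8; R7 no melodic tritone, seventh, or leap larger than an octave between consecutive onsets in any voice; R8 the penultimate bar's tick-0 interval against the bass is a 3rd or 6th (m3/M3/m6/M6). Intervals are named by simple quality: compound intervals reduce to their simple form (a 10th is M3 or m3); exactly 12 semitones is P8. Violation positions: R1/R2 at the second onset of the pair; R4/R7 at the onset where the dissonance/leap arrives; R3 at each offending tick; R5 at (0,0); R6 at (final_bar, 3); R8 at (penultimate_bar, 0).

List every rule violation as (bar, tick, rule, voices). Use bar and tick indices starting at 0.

bar 0: v0=E3 v1=E4 downbeat P8
bar 1: v0=G3 v1=G3 downbeat P1
bar 2: v0=B3 v1=D4 downbeat m3
bar 3: v0=C4 v1=D4 downbeat M2
bar 4: v0=D4 v1=C5 downbeat m7
bar 5: v0=E4 v1=B4 downbeat P5
bar 6: v0=D4 v1=E5 downbeat M2
bar 7: v0=E4 v1=F4 downbeat m2
bar 8: v0=E4 v1=C5 downbeat m6
bar 9: v0=F3 v1=C5 downbeat P5
bar 10: v0=E3 v1=E4 downbeat P8
  -> R4 @ bar 3 tick 0 v(0, 1): C4/D4 M2 untreated
  -> R7 @ bar 3 tick 2 v(1,): D4->C5 leap 10st
  -> R4 @ bar 6 tick 0 v(0, 1): D4/E5 M2 untreated
  -> R7 @ bar 6 tick 2 v(1,): E5->F4 leap 11st
  -> R4 @ bar 7 tick 0 v(0, 1): E4/F4 m2 untreated
  -> R7 @ bar 9 tick 0 v(0,): E4->F3 leap 11st
  -> R8 @ bar 9 tick 0 v(0, 1): penult P5 not 3rd/6th
  -> R7 @ bar 9 tick 2 v(1,): C5->D4 leap 10st

(3, 0, R4, (0, 1))
(3, 2, R7, (1,))
(6, 0, R4, (0, 1))
(6, 2, R7, (1,))
(7, 0, R4, (0, 1))
(9, 0, R7, (0,))
(9, 0, R8, (0, 1))
(9, 2, R7, (1,))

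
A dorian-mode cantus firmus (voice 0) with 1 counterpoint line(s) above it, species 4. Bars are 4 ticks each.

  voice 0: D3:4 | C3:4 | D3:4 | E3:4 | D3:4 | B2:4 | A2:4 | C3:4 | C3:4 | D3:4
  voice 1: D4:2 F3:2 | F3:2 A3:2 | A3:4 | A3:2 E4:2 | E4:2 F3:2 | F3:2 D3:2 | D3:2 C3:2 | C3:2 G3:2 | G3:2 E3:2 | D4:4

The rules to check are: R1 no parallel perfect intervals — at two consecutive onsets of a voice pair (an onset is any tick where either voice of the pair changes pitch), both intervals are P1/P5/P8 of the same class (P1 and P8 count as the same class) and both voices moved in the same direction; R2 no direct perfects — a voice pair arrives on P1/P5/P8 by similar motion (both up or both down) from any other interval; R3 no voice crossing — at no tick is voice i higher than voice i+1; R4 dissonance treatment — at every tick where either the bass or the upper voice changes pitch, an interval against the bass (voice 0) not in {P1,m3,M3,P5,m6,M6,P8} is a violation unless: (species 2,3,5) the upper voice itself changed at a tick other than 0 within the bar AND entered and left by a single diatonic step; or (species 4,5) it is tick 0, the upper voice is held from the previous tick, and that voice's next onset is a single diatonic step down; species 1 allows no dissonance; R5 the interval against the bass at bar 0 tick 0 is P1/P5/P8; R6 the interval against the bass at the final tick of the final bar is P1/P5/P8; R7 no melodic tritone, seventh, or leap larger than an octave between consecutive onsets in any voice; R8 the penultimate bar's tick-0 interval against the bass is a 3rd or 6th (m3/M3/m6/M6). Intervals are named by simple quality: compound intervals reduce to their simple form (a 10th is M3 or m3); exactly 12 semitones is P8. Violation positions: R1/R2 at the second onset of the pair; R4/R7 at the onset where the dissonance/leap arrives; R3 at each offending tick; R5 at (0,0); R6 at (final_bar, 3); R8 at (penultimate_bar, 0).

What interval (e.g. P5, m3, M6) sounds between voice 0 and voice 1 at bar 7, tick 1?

P1

voice 0=C3 voice 1=C3 -> P1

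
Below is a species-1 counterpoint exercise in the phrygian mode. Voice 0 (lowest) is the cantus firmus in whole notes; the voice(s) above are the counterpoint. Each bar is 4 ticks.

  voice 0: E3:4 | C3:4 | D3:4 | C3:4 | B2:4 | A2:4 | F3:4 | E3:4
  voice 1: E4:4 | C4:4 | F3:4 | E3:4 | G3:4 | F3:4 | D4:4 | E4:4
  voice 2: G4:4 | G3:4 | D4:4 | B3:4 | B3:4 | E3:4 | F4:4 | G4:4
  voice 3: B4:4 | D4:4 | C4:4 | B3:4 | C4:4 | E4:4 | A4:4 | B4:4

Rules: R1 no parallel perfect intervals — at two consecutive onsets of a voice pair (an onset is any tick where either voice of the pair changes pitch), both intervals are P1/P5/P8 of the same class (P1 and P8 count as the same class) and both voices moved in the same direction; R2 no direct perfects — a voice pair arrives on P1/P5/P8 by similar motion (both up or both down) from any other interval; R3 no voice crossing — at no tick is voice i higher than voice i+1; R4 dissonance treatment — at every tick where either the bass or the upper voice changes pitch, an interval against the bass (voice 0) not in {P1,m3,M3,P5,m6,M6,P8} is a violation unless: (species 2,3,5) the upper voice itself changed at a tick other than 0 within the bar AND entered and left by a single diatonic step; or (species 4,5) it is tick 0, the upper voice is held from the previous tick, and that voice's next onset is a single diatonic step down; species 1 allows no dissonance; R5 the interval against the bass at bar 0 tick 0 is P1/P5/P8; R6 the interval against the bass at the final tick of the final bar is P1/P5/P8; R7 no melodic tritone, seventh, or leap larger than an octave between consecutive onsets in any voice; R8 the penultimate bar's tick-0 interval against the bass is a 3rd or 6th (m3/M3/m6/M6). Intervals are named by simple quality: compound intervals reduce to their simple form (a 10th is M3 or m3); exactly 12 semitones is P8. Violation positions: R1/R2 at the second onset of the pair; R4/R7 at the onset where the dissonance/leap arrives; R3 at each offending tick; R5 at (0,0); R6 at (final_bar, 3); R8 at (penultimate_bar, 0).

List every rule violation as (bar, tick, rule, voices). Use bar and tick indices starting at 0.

(0, 0, R5, (0, 2))
(1, 0, R1, (0, 1))
(1, 0, R2, (0, 2))
(1, 0, R2, (2, 3))
(1, 0, R3, (1, 2))
(1, 0, R4, (0, 3))
(1, 1, R3, (1, 2))
(1, 2, R3, (1, 2))
(1, 3, R3, (1, 2))
(2, 0, R2, (0, 2))
(2, 0, R2, (1, 3))
(2, 0, R3, (2, 3))
(2, 0, R4, (0, 3))
(2, 1, R3, (2, 3))
(2, 2, R3, (2, 3))
(2, 3, R3, (2, 3))
(3, 0, R1, (1, 3))
(3, 0, R2, (1, 2))
(3, 0, R2, (2, 3))
(3, 0, R4, (0, 2))
(3, 0, R4, (0, 3))
(4, 0, R4, (0, 3))
(5, 0, R2, (0, 2))
(5, 0, R3, (1, 2))
(5, 1, R3, (1, 2))
(5, 2, R3, (1, 2))
(5, 3, R3, (1, 2))
(6, 0, R2, (0, 2))
(6, 0, R2, (1, 3))
(6, 0, R7, (2,))
(6, 0, R8, (0, 2))
(7, 0, R1, (1, 3))
(7, 3, R6, (0, 2))

bar 0: v0=E3 v1=E4 v2=G4 v3=B4 downbeat P5
bar 1: v0=C3 v1=C4 v2=G3 v3=D4 downbeat M2
bar 2: v0=D3 v1=F3 v2=D4 v3=C4 downbeat m7
bar 3: v0=C3 v1=E3 v2=B3 v3=B3 downbeat M7
bar 4: v0=B2 v1=G3 v2=B3 v3=C4 downbeat m2
bar 5: v0=A2 v1=F3 v2=E3 v3=E4 downbeat P5
bar 6: v0=F3 v1=D4 v2=F4 v3=A4 downbeat M3
bar 7: v0=E3 v1=E4 v2=G4 v3=B4 downbeat P5
  -> R5 @ bar 0 tick 0 v(0, 2): opens on m3
  -> R1 @ bar 1 tick 0 v(0, 1): E3/E4 P8 -> C3/C4 P8 similar
  -> R2 @ bar 1 tick 0 v(0, 2): E3/G4 m3 -> C3/G3 P5 similar
  -> R2 @ bar 1 tick 0 v(2, 3): G4/B4 M3 -> G3/D4 P5 similar
  -> R3 @ bar 1 tick 0 v(1, 2): C4 above G3
  -> R4 @ bar 1 tick 0 v(0, 3): C3/D4 M2 untreated
  -> R3 @ bar 1 tick 1 v(1, 2): C4 above G3
  -> R3 @ bar 1 tick 2 v(1, 2): C4 above G3
  -> R3 @ bar 1 tick 3 v(1, 2): C4 above G3
  -> R2 @ bar 2 tick 0 v(0, 2): C3/G3 P5 -> D3/D4 P8 similar
  -> R2 @ bar 2 tick 0 v(1, 3): C4/D4 M2 -> F3/C4 P5 similar
  -> R3 @ bar 2 tick 0 v(2, 3): D4 above C4
  -> R4 @ bar 2 tick 0 v(0, 3): D3/C4 m7 untreated
  -> R3 @ bar 2 tick 1 v(2, 3): D4 above C4
  -> R3 @ bar 2 tick 2 v(2, 3): D4 above C4
  -> R3 @ bar 2 tick 3 v(2, 3): D4 above C4
  -> R1 @ bar 3 tick 0 v(1, 3): F3/C4 P5 -> E3/B3 P5 similar
  -> R2 @ bar 3 tick 0 v(1, 2): F3/D4 M6 -> E3/B3 P5 similar
  -> R2 @ bar 3 tick 0 v(2, 3): D4/C4 M2 -> B3/B3 P1 similar
  -> R4 @ bar 3 tick 0 v(0, 2): C3/B3 M7 untreated
  -> R4 @ bar 3 tick 0 v(0, 3): C3/B3 M7 untreated
  -> R4 @ bar 4 tick 0 v(0, 3): B2/C4 m2 untreated
  -> R2 @ bar 5 tick 0 v(0, 2): B2/B3 P8 -> A2/E3 P5 similar
  -> R3 @ bar 5 tick 0 v(1, 2): F3 above E3
  -> R3 @ bar 5 tick 1 v(1, 2): F3 above E3
  -> R3 @ bar 5 tick 2 v(1, 2): F3 above E3
  -> R3 @ bar 5 tick 3 v(1, 2): F3 above E3
  -> R2 @ bar 6 tick 0 v(0, 2): A2/E3 P5 -> F3/F4 P8 similar
  -> R2 @ bar 6 tick 0 v(1, 3): F3/E4 M7 -> D4/A4 P5 similar
  -> R7 @ bar 6 tick 0 v(2,): E3->F4 leap 13st
  -> R8 @ bar 6 tick 0 v(0, 2): penult P8 not 3rd/6th
  -> R1 @ bar 7 tick 0 v(1, 3): D4/A4 P5 -> E4/B4 P5 similar
  -> R6 @ bar 7 tick 3 v(0, 2): closes on m3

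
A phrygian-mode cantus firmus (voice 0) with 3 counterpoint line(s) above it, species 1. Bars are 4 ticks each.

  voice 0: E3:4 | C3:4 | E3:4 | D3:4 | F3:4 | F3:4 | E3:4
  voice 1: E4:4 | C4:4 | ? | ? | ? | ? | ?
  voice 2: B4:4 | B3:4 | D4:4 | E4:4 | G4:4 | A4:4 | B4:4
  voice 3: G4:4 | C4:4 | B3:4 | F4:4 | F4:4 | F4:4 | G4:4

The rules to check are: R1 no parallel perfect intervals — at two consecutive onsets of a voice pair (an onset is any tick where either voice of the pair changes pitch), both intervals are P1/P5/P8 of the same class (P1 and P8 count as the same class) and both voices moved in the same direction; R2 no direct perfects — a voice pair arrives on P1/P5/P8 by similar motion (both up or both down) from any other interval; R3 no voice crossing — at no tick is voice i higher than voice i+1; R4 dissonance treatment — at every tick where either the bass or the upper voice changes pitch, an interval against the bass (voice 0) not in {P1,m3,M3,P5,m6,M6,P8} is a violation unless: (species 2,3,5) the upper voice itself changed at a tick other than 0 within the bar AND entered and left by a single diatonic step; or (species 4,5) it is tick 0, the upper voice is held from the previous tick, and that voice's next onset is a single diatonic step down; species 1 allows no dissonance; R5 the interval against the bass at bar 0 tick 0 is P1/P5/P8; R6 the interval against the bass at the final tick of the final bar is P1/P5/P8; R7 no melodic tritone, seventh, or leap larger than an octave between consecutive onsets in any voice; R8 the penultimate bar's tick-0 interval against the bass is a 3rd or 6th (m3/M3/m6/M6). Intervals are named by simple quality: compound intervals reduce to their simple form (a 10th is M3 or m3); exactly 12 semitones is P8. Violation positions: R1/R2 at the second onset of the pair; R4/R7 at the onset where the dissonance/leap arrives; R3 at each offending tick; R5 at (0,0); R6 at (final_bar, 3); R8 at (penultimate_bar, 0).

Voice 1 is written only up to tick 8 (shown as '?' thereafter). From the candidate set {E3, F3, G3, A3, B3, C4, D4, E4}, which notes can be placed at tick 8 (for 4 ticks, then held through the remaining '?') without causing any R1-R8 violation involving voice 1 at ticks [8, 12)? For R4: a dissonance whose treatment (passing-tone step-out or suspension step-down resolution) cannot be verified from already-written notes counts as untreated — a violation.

E3: violates R2
F3: violates R4
G3: legal
A3: violates R4
B3: violates R1
C4: legal
D4: violates R2,R4
E4: violates R1,R3

{C4, G3}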